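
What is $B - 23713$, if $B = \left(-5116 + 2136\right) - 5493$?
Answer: $-32186$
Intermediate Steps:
$B = -8473$ ($B = -2980 - 5493 = -8473$)
$B - 23713 = -8473 - 23713 = -32186$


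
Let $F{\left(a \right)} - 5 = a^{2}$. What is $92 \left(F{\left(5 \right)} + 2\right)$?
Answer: $2944$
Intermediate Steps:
$F{\left(a \right)} = 5 + a^{2}$
$92 \left(F{\left(5 \right)} + 2\right) = 92 \left(\left(5 + 5^{2}\right) + 2\right) = 92 \left(\left(5 + 25\right) + 2\right) = 92 \left(30 + 2\right) = 92 \cdot 32 = 2944$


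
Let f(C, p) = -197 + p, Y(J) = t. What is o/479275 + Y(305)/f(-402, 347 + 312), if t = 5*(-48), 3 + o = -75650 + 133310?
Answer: -14731411/36904175 ≈ -0.39918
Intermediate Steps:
o = 57657 (o = -3 + (-75650 + 133310) = -3 + 57660 = 57657)
t = -240
Y(J) = -240
o/479275 + Y(305)/f(-402, 347 + 312) = 57657/479275 - 240/(-197 + (347 + 312)) = 57657*(1/479275) - 240/(-197 + 659) = 57657/479275 - 240/462 = 57657/479275 - 240*1/462 = 57657/479275 - 40/77 = -14731411/36904175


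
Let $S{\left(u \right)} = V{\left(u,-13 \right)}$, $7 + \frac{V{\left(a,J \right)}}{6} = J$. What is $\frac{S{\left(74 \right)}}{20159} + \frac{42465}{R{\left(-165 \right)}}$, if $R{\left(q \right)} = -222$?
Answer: $- \frac{285359525}{1491766} \approx -191.29$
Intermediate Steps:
$V{\left(a,J \right)} = -42 + 6 J$
$S{\left(u \right)} = -120$ ($S{\left(u \right)} = -42 + 6 \left(-13\right) = -42 - 78 = -120$)
$\frac{S{\left(74 \right)}}{20159} + \frac{42465}{R{\left(-165 \right)}} = - \frac{120}{20159} + \frac{42465}{-222} = \left(-120\right) \frac{1}{20159} + 42465 \left(- \frac{1}{222}\right) = - \frac{120}{20159} - \frac{14155}{74} = - \frac{285359525}{1491766}$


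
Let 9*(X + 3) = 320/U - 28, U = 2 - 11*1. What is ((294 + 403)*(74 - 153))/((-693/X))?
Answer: -44876345/56133 ≈ -799.46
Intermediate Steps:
U = -9 (U = 2 - 11 = -9)
X = -815/81 (X = -3 + (320/(-9) - 28)/9 = -3 + (320*(-⅑) - 28)/9 = -3 + (-320/9 - 28)/9 = -3 + (⅑)*(-572/9) = -3 - 572/81 = -815/81 ≈ -10.062)
((294 + 403)*(74 - 153))/((-693/X)) = ((294 + 403)*(74 - 153))/((-693/(-815/81))) = (697*(-79))/((-693*(-81/815))) = -55063/56133/815 = -55063*815/56133 = -44876345/56133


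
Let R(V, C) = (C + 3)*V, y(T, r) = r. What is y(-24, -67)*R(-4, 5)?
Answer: 2144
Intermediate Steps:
R(V, C) = V*(3 + C) (R(V, C) = (3 + C)*V = V*(3 + C))
y(-24, -67)*R(-4, 5) = -(-268)*(3 + 5) = -(-268)*8 = -67*(-32) = 2144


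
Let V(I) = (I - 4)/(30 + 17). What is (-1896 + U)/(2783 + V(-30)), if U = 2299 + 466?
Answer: 40843/130767 ≈ 0.31233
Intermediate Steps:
U = 2765
V(I) = -4/47 + I/47 (V(I) = (-4 + I)/47 = (-4 + I)*(1/47) = -4/47 + I/47)
(-1896 + U)/(2783 + V(-30)) = (-1896 + 2765)/(2783 + (-4/47 + (1/47)*(-30))) = 869/(2783 + (-4/47 - 30/47)) = 869/(2783 - 34/47) = 869/(130767/47) = 869*(47/130767) = 40843/130767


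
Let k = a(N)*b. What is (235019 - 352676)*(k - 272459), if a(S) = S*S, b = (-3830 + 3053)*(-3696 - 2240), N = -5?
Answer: -13534595459037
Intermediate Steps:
b = 4612272 (b = -777*(-5936) = 4612272)
a(S) = S²
k = 115306800 (k = (-5)²*4612272 = 25*4612272 = 115306800)
(235019 - 352676)*(k - 272459) = (235019 - 352676)*(115306800 - 272459) = -117657*115034341 = -13534595459037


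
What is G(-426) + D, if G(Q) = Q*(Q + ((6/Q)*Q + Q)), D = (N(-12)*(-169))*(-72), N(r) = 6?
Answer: 433404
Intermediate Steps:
D = 73008 (D = (6*(-169))*(-72) = -1014*(-72) = 73008)
G(Q) = Q*(6 + 2*Q) (G(Q) = Q*(Q + (6 + Q)) = Q*(6 + 2*Q))
G(-426) + D = 2*(-426)*(3 - 426) + 73008 = 2*(-426)*(-423) + 73008 = 360396 + 73008 = 433404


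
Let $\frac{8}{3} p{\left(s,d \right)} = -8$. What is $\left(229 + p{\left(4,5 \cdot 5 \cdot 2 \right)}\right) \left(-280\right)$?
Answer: $-63280$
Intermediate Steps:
$p{\left(s,d \right)} = -3$ ($p{\left(s,d \right)} = \frac{3}{8} \left(-8\right) = -3$)
$\left(229 + p{\left(4,5 \cdot 5 \cdot 2 \right)}\right) \left(-280\right) = \left(229 - 3\right) \left(-280\right) = 226 \left(-280\right) = -63280$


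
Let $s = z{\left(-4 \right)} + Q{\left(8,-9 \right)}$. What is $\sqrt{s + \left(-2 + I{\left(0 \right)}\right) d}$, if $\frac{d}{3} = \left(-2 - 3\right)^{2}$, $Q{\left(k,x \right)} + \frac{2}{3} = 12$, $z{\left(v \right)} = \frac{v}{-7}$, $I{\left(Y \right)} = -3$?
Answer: $\frac{5 i \sqrt{6405}}{21} \approx 19.055 i$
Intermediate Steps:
$z{\left(v \right)} = - \frac{v}{7}$ ($z{\left(v \right)} = v \left(- \frac{1}{7}\right) = - \frac{v}{7}$)
$Q{\left(k,x \right)} = \frac{34}{3}$ ($Q{\left(k,x \right)} = - \frac{2}{3} + 12 = \frac{34}{3}$)
$d = 75$ ($d = 3 \left(-2 - 3\right)^{2} = 3 \left(-5\right)^{2} = 3 \cdot 25 = 75$)
$s = \frac{250}{21}$ ($s = \left(- \frac{1}{7}\right) \left(-4\right) + \frac{34}{3} = \frac{4}{7} + \frac{34}{3} = \frac{250}{21} \approx 11.905$)
$\sqrt{s + \left(-2 + I{\left(0 \right)}\right) d} = \sqrt{\frac{250}{21} + \left(-2 - 3\right) 75} = \sqrt{\frac{250}{21} - 375} = \sqrt{- \frac{7625}{21}} = \frac{5 i \sqrt{6405}}{21}$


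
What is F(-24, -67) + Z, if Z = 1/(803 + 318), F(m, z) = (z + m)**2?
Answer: 9283002/1121 ≈ 8281.0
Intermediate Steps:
F(m, z) = (m + z)**2
Z = 1/1121 ≈ 0.00089206
F(-24, -67) + Z = (-24 - 67)**2 + 1/1121 = (-91)**2 + 1/1121 = 8281 + 1/1121 = 9283002/1121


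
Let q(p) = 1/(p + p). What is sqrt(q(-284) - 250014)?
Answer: 17*I*sqrt(69775534)/284 ≈ 500.01*I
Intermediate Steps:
q(p) = 1/(2*p)
sqrt(q(-284) - 250014) = sqrt((1/2)/(-284) - 250014) = sqrt((1/2)*(-1/284) - 250014) = sqrt(-1/568 - 250014) = sqrt(-142007953/568) = 17*I*sqrt(69775534)/284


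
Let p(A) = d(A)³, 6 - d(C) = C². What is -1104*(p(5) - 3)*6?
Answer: 45453888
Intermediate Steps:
d(C) = 6 - C²
p(A) = (6 - A²)³
-1104*(p(5) - 3)*6 = -1104*(-(-6 + 5²)³ - 3)*6 = -1104*(-(-6 + 25)³ - 3)*6 = -1104*(-1*19³ - 3)*6 = -1104*(-1*6859 - 3)*6 = -1104*(-6859 - 3)*6 = -(-7575648)*6 = -1104*(-41172) = 45453888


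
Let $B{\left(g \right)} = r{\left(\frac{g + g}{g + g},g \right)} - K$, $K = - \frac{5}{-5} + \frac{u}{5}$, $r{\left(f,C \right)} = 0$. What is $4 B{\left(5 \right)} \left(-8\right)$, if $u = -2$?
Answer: $\frac{96}{5} \approx 19.2$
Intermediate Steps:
$K = \frac{3}{5}$ ($K = - \frac{5}{-5} - \frac{2}{5} = \left(-5\right) \left(- \frac{1}{5}\right) - \frac{2}{5} = 1 - \frac{2}{5} = \frac{3}{5} \approx 0.6$)
$B{\left(g \right)} = - \frac{3}{5}$ ($B{\left(g \right)} = 0 - \frac{3}{5} = - \frac{3}{5}$)
$4 B{\left(5 \right)} \left(-8\right) = 4 \left(- \frac{3}{5}\right) \left(-8\right) = \left(- \frac{12}{5}\right) \left(-8\right) = \frac{96}{5}$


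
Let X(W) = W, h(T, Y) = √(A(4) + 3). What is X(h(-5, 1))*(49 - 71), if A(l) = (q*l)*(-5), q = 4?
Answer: -22*I*√77 ≈ -193.05*I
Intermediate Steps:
A(l) = -20*l (A(l) = (4*l)*(-5) = -20*l)
h(T, Y) = I*√77 (h(T, Y) = √(-20*4 + 3) = √(-80 + 3) = √(-77) = I*√77)
X(h(-5, 1))*(49 - 71) = (I*√77)*(49 - 71) = (I*√77)*(-22) = -22*I*√77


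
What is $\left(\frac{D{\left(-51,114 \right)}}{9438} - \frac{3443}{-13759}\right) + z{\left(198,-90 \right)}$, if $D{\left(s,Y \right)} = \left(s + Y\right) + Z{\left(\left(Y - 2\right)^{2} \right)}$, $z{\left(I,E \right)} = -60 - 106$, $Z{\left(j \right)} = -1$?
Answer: $- \frac{10761493640}{64928721} \approx -165.74$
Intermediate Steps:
$z{\left(I,E \right)} = -166$
$D{\left(s,Y \right)} = -1 + Y + s$ ($D{\left(s,Y \right)} = \left(s + Y\right) - 1 = \left(Y + s\right) - 1 = -1 + Y + s$)
$\left(\frac{D{\left(-51,114 \right)}}{9438} - \frac{3443}{-13759}\right) + z{\left(198,-90 \right)} = \left(\frac{-1 + 114 - 51}{9438} - \frac{3443}{-13759}\right) - 166 = \left(62 \cdot \frac{1}{9438} - - \frac{3443}{13759}\right) - 166 = \left(\frac{31}{4719} + \frac{3443}{13759}\right) - 166 = \frac{16674046}{64928721} - 166 = - \frac{10761493640}{64928721}$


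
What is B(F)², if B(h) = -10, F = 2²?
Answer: 100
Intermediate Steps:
F = 4
B(F)² = (-10)² = 100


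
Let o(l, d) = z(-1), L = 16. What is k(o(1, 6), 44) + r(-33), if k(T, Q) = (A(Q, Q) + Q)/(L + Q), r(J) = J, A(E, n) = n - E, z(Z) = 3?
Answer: -484/15 ≈ -32.267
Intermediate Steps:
o(l, d) = 3
k(T, Q) = Q/(16 + Q) (k(T, Q) = ((Q - Q) + Q)/(16 + Q) = (0 + Q)/(16 + Q) = Q/(16 + Q))
k(o(1, 6), 44) + r(-33) = 44/(16 + 44) - 33 = 44/60 - 33 = 44*(1/60) - 33 = 11/15 - 33 = -484/15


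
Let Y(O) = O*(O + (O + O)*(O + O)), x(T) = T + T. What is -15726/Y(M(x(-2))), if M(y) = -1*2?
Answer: 7863/14 ≈ 561.64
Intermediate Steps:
x(T) = 2*T
M(y) = -2
Y(O) = O*(O + 4*O²) (Y(O) = O*(O + (2*O)*(2*O)) = O*(O + 4*O²))
-15726/Y(M(x(-2))) = -15726*1/(4*(1 + 4*(-2))) = -15726*1/(4*(1 - 8)) = -15726/(4*(-7)) = -15726/(-28) = -15726*(-1/28) = 7863/14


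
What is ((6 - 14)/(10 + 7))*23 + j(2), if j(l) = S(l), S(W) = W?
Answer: -150/17 ≈ -8.8235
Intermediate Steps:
j(l) = l
((6 - 14)/(10 + 7))*23 + j(2) = ((6 - 14)/(10 + 7))*23 + 2 = -8/17*23 + 2 = -184/17 + 2 = -150/17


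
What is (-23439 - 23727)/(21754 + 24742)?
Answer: -23583/23248 ≈ -1.0144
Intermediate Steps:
(-23439 - 23727)/(21754 + 24742) = -47166/46496 = -47166*1/46496 = -23583/23248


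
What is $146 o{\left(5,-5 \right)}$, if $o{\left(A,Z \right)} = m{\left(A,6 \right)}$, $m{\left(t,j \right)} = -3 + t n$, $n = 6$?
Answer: $3942$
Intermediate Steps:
$m{\left(t,j \right)} = -3 + 6 t$ ($m{\left(t,j \right)} = -3 + t 6 = -3 + 6 t$)
$o{\left(A,Z \right)} = -3 + 6 A$
$146 o{\left(5,-5 \right)} = 146 \left(-3 + 6 \cdot 5\right) = 146 \left(-3 + 30\right) = 146 \cdot 27 = 3942$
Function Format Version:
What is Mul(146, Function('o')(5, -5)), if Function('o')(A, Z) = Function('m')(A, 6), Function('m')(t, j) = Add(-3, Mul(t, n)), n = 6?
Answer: 3942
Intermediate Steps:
Function('m')(t, j) = Add(-3, Mul(6, t)) (Function('m')(t, j) = Add(-3, Mul(t, 6)) = Add(-3, Mul(6, t)))
Function('o')(A, Z) = Add(-3, Mul(6, A))
Mul(146, Function('o')(5, -5)) = Mul(146, Add(-3, Mul(6, 5))) = Mul(146, Add(-3, 30)) = Mul(146, 27) = 3942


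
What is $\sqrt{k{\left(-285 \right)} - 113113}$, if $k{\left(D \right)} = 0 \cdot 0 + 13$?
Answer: $10 i \sqrt{1131} \approx 336.3 i$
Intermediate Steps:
$k{\left(D \right)} = 13$ ($k{\left(D \right)} = 0 + 13 = 13$)
$\sqrt{k{\left(-285 \right)} - 113113} = \sqrt{13 - 113113} = \sqrt{-113100} = 10 i \sqrt{1131}$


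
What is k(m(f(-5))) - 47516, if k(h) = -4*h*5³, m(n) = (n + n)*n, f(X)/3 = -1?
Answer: -56516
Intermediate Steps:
f(X) = -3 (f(X) = 3*(-1) = -3)
m(n) = 2*n² (m(n) = (2*n)*n = 2*n²)
k(h) = -500*h (k(h) = -4*h*125 = -500*h)
k(m(f(-5))) - 47516 = -1000*(-3)² - 47516 = -1000*9 - 47516 = -500*18 - 47516 = -9000 - 47516 = -56516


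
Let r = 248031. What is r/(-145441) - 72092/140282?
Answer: -22639708657/10201377181 ≈ -2.2193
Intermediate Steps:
r/(-145441) - 72092/140282 = 248031/(-145441) - 72092/140282 = 248031*(-1/145441) - 72092*1/140282 = -248031/145441 - 36046/70141 = -22639708657/10201377181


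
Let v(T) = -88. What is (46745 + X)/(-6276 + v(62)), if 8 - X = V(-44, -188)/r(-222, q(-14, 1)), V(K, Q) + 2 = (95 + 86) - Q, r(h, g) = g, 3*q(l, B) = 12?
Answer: -186645/25456 ≈ -7.3321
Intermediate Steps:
q(l, B) = 4 (q(l, B) = (⅓)*12 = 4)
V(K, Q) = 179 - Q (V(K, Q) = -2 + ((95 + 86) - Q) = -2 + (181 - Q) = 179 - Q)
X = -335/4 (X = 8 - (179 - 1*(-188))/4 = 8 - (179 + 188)/4 = 8 - 367/4 = -335/4 ≈ -83.750)
(46745 + X)/(-6276 + v(62)) = (46745 - 335/4)/(-6276 - 88) = (186645/4)/(-6364) = (186645/4)*(-1/6364) = -186645/25456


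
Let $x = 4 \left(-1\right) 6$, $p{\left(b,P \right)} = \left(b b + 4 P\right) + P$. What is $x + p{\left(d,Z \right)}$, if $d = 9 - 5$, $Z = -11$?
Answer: $-63$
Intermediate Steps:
$d = 4$
$p{\left(b,P \right)} = b^{2} + 5 P$ ($p{\left(b,P \right)} = \left(b^{2} + 4 P\right) + P = b^{2} + 5 P$)
$x = -24$ ($x = \left(-4\right) 6 = -24$)
$x + p{\left(d,Z \right)} = -24 + \left(4^{2} + 5 \left(-11\right)\right) = -24 + \left(16 - 55\right) = -24 - 39 = -63$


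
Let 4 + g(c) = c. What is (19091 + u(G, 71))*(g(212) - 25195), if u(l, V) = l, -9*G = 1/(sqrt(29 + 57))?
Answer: -477026817 + 8329*sqrt(86)/258 ≈ -4.7703e+8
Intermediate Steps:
G = -sqrt(86)/774 (G = -1/(9*sqrt(29 + 57)) = -sqrt(86)/86/9 = -sqrt(86)/774 ≈ -0.011981)
g(c) = -4 + c
(19091 + u(G, 71))*(g(212) - 25195) = (19091 - sqrt(86)/774)*((-4 + 212) - 25195) = (19091 - sqrt(86)/774)*(208 - 25195) = (19091 - sqrt(86)/774)*(-24987) = -477026817 + 8329*sqrt(86)/258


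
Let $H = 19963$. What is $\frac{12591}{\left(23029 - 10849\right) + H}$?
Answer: $\frac{12591}{32143} \approx 0.39172$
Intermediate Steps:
$\frac{12591}{\left(23029 - 10849\right) + H} = \frac{12591}{\left(23029 - 10849\right) + 19963} = \frac{12591}{12180 + 19963} = \frac{12591}{32143}$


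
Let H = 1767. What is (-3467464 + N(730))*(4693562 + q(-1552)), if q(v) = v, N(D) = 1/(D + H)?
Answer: -40624631274620070/2497 ≈ -1.6269e+13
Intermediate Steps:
N(D) = 1/(1767 + D) (N(D) = 1/(D + 1767) = 1/(1767 + D))
(-3467464 + N(730))*(4693562 + q(-1552)) = (-3467464 + 1/(1767 + 730))*(4693562 - 1552) = (-3467464 + 1/2497)*4692010 = -8658257607/2497*4692010 = -40624631274620070/2497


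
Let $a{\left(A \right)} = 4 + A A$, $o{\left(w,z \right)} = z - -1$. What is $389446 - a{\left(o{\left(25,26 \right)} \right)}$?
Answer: $388713$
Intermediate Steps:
$o{\left(w,z \right)} = 1 + z$ ($o{\left(w,z \right)} = z + 1 = 1 + z$)
$a{\left(A \right)} = 4 + A^{2}$
$389446 - a{\left(o{\left(25,26 \right)} \right)} = 389446 - \left(4 + \left(1 + 26\right)^{2}\right) = 389446 - \left(4 + 27^{2}\right) = 389446 - \left(4 + 729\right) = 389446 - 733 = 388713$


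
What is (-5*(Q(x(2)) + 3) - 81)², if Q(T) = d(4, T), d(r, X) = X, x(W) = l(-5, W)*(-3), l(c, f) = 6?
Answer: 36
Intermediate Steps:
x(W) = -18 (x(W) = 6*(-3) = -18)
Q(T) = T
(-5*(Q(x(2)) + 3) - 81)² = (-5*(-18 + 3) - 81)² = (-5*(-15) - 81)² = (75 - 81)² = (-6)² = 36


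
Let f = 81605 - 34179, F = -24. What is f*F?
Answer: -1138224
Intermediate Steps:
f = 47426
f*F = 47426*(-24) = -1138224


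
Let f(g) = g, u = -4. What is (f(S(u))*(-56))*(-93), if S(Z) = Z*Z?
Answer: 83328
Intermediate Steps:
S(Z) = Z²
(f(S(u))*(-56))*(-93) = ((-4)²*(-56))*(-93) = (16*(-56))*(-93) = -896*(-93) = 83328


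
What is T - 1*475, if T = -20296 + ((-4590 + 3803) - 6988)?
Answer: -28546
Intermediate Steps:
T = -28071 (T = -20296 + (-787 - 6988) = -20296 - 7775 = -28071)
T - 1*475 = -28071 - 1*475 = -28071 - 475 = -28546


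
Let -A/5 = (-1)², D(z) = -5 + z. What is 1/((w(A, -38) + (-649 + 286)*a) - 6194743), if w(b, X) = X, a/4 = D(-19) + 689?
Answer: -1/7160361 ≈ -1.3966e-7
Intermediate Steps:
a = 2660 (a = 4*((-5 - 19) + 689) = 4*(-24 + 689) = 4*665 = 2660)
A = -5 (A = -5*(-1)² = -5*1 = -5)
1/((w(A, -38) + (-649 + 286)*a) - 6194743) = 1/((-38 + (-649 + 286)*2660) - 6194743) = 1/((-38 - 363*2660) - 6194743) = 1/((-38 - 965580) - 6194743) = 1/(-965618 - 6194743) = 1/(-7160361) = -1/7160361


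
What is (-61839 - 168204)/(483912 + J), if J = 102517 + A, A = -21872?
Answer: -230043/564557 ≈ -0.40748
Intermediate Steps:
J = 80645 (J = 102517 - 21872 = 80645)
(-61839 - 168204)/(483912 + J) = (-61839 - 168204)/(483912 + 80645) = -230043/564557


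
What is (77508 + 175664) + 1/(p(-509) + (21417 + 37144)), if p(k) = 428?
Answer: 14934363109/58989 ≈ 2.5317e+5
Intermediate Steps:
(77508 + 175664) + 1/(p(-509) + (21417 + 37144)) = (77508 + 175664) + 1/(428 + (21417 + 37144)) = 253172 + 1/(428 + 58561) = 253172 + 1/58989 = 14934363109/58989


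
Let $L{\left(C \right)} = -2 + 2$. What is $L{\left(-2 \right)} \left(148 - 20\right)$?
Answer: $0$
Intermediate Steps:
$L{\left(C \right)} = 0$
$L{\left(-2 \right)} \left(148 - 20\right) = 0 \left(148 - 20\right) = 0 \cdot 128 = 0$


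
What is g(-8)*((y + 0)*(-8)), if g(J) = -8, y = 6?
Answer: 384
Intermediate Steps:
g(-8)*((y + 0)*(-8)) = -8*(6 + 0)*(-8) = -48*(-8) = -8*(-48) = 384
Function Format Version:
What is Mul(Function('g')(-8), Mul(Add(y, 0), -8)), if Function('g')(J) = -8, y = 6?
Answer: 384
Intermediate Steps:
Mul(Function('g')(-8), Mul(Add(y, 0), -8)) = Mul(-8, Mul(Add(6, 0), -8)) = Mul(-8, Mul(6, -8)) = Mul(-8, -48) = 384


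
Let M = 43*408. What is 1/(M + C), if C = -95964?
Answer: -1/78420 ≈ -1.2752e-5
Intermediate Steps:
M = 17544
1/(M + C) = 1/(17544 - 95964) = 1/(-78420) = -1/78420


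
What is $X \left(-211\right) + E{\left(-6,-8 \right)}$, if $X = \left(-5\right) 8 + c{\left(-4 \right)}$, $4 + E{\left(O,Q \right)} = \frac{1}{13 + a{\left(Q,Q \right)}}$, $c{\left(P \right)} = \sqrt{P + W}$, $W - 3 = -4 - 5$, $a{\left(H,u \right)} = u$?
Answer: $\frac{42181}{5} - 211 i \sqrt{10} \approx 8436.2 - 667.24 i$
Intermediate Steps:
$W = -6$ ($W = 3 - 9 = -6$)
$c{\left(P \right)} = \sqrt{-6 + P}$ ($c{\left(P \right)} = \sqrt{P - 6} = \sqrt{-6 + P}$)
$E{\left(O,Q \right)} = -4 + \frac{1}{13 + Q}$
$X = -40 + i \sqrt{10}$ ($X = \left(-5\right) 8 + \sqrt{-6 - 4} = -40 + \sqrt{-10} = -40 + i \sqrt{10} \approx -40.0 + 3.1623 i$)
$X \left(-211\right) + E{\left(-6,-8 \right)} = \left(-40 + i \sqrt{10}\right) \left(-211\right) + \frac{-51 - -32}{13 - 8} = \left(8440 - 211 i \sqrt{10}\right) + \frac{-51 + 32}{5} = \left(8440 - 211 i \sqrt{10}\right) + \frac{1}{5} \left(-19\right) = \left(8440 - 211 i \sqrt{10}\right) - \frac{19}{5} = \frac{42181}{5} - 211 i \sqrt{10}$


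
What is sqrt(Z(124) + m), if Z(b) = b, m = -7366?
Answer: I*sqrt(7242) ≈ 85.1*I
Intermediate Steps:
sqrt(Z(124) + m) = sqrt(124 - 7366) = sqrt(-7242) = I*sqrt(7242)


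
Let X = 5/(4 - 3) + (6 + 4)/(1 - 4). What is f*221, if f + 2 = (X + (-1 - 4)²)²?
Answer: 1410422/9 ≈ 1.5671e+5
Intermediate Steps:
X = 5/3 (X = 5/1 + 10/(-3) = 1*5 + 10*(-⅓) = 5 - 10/3 = 5/3 ≈ 1.6667)
f = 6382/9 (f = -2 + (5/3 + (-1 - 4)²)² = -2 + (5/3 + (-5)²)² = -2 + (5/3 + 25)² = -2 + (80/3)² = -2 + 6400/9 = 6382/9 ≈ 709.11)
f*221 = (6382/9)*221 = 1410422/9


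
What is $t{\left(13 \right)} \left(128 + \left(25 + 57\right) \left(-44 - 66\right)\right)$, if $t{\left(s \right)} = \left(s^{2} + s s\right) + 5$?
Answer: $-3049956$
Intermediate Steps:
$t{\left(s \right)} = 5 + 2 s^{2}$ ($t{\left(s \right)} = \left(s^{2} + s^{2}\right) + 5 = 2 s^{2} + 5 = 5 + 2 s^{2}$)
$t{\left(13 \right)} \left(128 + \left(25 + 57\right) \left(-44 - 66\right)\right) = \left(5 + 2 \cdot 13^{2}\right) \left(128 + \left(25 + 57\right) \left(-44 - 66\right)\right) = \left(5 + 2 \cdot 169\right) \left(128 + 82 \left(-110\right)\right) = \left(5 + 338\right) \left(128 - 9020\right) = 343 \left(-8892\right) = -3049956$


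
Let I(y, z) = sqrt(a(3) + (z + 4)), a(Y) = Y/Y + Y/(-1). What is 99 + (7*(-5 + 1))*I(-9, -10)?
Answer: 99 - 56*I*sqrt(2) ≈ 99.0 - 79.196*I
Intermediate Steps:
a(Y) = 1 - Y (a(Y) = 1 + Y*(-1) = 1 - Y)
I(y, z) = sqrt(2 + z) (I(y, z) = sqrt((1 - 1*3) + (z + 4)) = sqrt((1 - 3) + (4 + z)) = sqrt(-2 + (4 + z)) = sqrt(2 + z))
99 + (7*(-5 + 1))*I(-9, -10) = 99 + (7*(-5 + 1))*sqrt(2 - 10) = 99 + (7*(-4))*sqrt(-8) = 99 - 56*I*sqrt(2)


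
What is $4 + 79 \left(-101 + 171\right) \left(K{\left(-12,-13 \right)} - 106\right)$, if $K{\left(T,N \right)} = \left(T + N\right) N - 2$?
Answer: $1200014$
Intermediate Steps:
$K{\left(T,N \right)} = -2 + N \left(N + T\right)$ ($K{\left(T,N \right)} = \left(N + T\right) N - 2 = N \left(N + T\right) - 2 = -2 + N \left(N + T\right)$)
$4 + 79 \left(-101 + 171\right) \left(K{\left(-12,-13 \right)} - 106\right) = 4 + 79 \left(-101 + 171\right) \left(\left(-2 + \left(-13\right)^{2} - -156\right) - 106\right) = 4 + 79 \cdot 70 \left(\left(-2 + 169 + 156\right) - 106\right) = 4 + 79 \cdot 70 \left(323 - 106\right) = 4 + 79 \cdot 70 \cdot 217 = 4 + 79 \cdot 15190 = 4 + 1200010 = 1200014$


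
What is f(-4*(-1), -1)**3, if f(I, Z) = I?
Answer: 64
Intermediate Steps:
f(-4*(-1), -1)**3 = (-4*(-1))**3 = 4**3 = 64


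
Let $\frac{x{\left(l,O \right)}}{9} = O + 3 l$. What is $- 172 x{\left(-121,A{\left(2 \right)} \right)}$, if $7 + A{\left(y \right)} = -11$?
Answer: $589788$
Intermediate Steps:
$A{\left(y \right)} = -18$ ($A{\left(y \right)} = -7 - 11 = -18$)
$x{\left(l,O \right)} = 9 O + 27 l$ ($x{\left(l,O \right)} = 9 \left(O + 3 l\right) = 9 O + 27 l$)
$- 172 x{\left(-121,A{\left(2 \right)} \right)} = - 172 \left(9 \left(-18\right) + 27 \left(-121\right)\right) = - 172 \left(-162 - 3267\right) = \left(-172\right) \left(-3429\right) = 589788$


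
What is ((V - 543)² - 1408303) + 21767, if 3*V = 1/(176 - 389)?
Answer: -445758033572/408321 ≈ -1.0917e+6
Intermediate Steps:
V = -1/639 (V = 1/(3*(176 - 389)) = (⅓)/(-213) = (⅓)*(-1/213) = -1/639 ≈ -0.0015649)
((V - 543)² - 1408303) + 21767 = ((-1/639 - 543)² - 1408303) + 21767 = ((-346978/639)² - 1408303) + 21767 = (120393732484/408321 - 1408303) + 21767 = -454645956779/408321 + 21767 = -445758033572/408321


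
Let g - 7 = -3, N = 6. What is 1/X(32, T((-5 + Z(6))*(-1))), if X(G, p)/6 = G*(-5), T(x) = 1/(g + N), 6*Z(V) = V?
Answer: -1/960 ≈ -0.0010417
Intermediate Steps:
Z(V) = V/6
g = 4 (g = 7 - 3 = 4)
T(x) = ⅒ (T(x) = 1/(4 + 6) = 1/10 = ⅒)
X(G, p) = -30*G (X(G, p) = 6*(G*(-5)) = 6*(-5*G) = -30*G)
1/X(32, T((-5 + Z(6))*(-1))) = 1/(-30*32) = 1/(-960) = -1/960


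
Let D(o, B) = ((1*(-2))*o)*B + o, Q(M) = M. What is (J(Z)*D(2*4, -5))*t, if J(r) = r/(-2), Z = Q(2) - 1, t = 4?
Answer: -176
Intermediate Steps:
D(o, B) = o - 2*B*o (D(o, B) = (-2*o)*B + o = -2*B*o + o = o - 2*B*o)
Z = 1 (Z = 2 - 1 = 1)
J(r) = -r/2 (J(r) = r*(-1/2) = -r/2)
(J(Z)*D(2*4, -5))*t = ((-1/2*1)*((2*4)*(1 - 2*(-5))))*4 = -4*(1 + 10)*4 = -4*11*4 = -1/2*88*4 = -44*4 = -176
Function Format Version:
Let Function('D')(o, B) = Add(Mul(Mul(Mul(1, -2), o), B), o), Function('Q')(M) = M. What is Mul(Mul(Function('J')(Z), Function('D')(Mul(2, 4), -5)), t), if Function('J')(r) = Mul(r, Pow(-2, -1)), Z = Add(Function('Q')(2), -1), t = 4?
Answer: -176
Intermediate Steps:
Function('D')(o, B) = Add(o, Mul(-2, B, o)) (Function('D')(o, B) = Add(Mul(Mul(-2, o), B), o) = Add(Mul(-2, B, o), o) = Add(o, Mul(-2, B, o)))
Z = 1 (Z = Add(2, -1) = 1)
Function('J')(r) = Mul(Rational(-1, 2), r) (Function('J')(r) = Mul(r, Rational(-1, 2)) = Mul(Rational(-1, 2), r))
Mul(Mul(Function('J')(Z), Function('D')(Mul(2, 4), -5)), t) = Mul(Mul(Mul(Rational(-1, 2), 1), Mul(Mul(2, 4), Add(1, Mul(-2, -5)))), 4) = Mul(Mul(Rational(-1, 2), Mul(8, Add(1, 10))), 4) = Mul(Mul(Rational(-1, 2), Mul(8, 11)), 4) = Mul(Mul(Rational(-1, 2), 88), 4) = Mul(-44, 4) = -176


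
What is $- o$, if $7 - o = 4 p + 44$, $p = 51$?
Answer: $241$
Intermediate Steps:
$o = -241$ ($o = 7 - \left(4 \cdot 51 + 44\right) = 7 - \left(204 + 44\right) = 7 - 248 = -241$)
$- o = \left(-1\right) \left(-241\right) = 241$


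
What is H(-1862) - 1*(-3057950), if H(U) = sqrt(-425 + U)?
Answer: 3057950 + I*sqrt(2287) ≈ 3.058e+6 + 47.823*I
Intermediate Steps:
H(-1862) - 1*(-3057950) = sqrt(-425 - 1862) - 1*(-3057950) = sqrt(-2287) + 3057950 = I*sqrt(2287) + 3057950 = 3057950 + I*sqrt(2287)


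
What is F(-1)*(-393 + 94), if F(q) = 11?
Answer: -3289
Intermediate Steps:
F(-1)*(-393 + 94) = 11*(-393 + 94) = 11*(-299) = -3289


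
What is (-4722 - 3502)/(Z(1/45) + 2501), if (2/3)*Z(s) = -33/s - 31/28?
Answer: -460544/15223 ≈ -30.253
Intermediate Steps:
Z(s) = -93/56 - 99/(2*s) (Z(s) = 3*(-33/s - 31/28)/2 = 3*(-31/28 - 33/s)/2 = -93/56 - 99/(2*s))
(-4722 - 3502)/(Z(1/45) + 2501) = (-4722 - 3502)/(3*(-924 - 31/45)/(56*(1/45)) + 2501) = -8224/(3*(-924 - 31*1/45)/(56*(1/45)) + 2501) = -8224/((3/56)*45*(-924 - 31/45) + 2501) = -8224/((3/56)*45*(-41611/45) + 2501) = -8224/(-124833/56 + 2501) = -8224/15223/56 = -8224*56/15223 = -460544/15223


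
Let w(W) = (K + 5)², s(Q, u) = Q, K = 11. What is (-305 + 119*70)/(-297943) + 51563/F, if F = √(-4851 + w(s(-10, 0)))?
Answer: -8025/297943 - 51563*I*√4595/4595 ≈ -0.026935 - 760.67*I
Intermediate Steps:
w(W) = 256 (w(W) = (11 + 5)² = 16² = 256)
F = I*√4595 (F = √(-4851 + 256) = √(-4595) = I*√4595 ≈ 67.786*I)
(-305 + 119*70)/(-297943) + 51563/F = (-305 + 119*70)/(-297943) + 51563/((I*√4595)) = (-305 + 8330)*(-1/297943) + 51563*(-I*√4595/4595) = 8025*(-1/297943) - 51563*I*√4595/4595 = -8025/297943 - 51563*I*√4595/4595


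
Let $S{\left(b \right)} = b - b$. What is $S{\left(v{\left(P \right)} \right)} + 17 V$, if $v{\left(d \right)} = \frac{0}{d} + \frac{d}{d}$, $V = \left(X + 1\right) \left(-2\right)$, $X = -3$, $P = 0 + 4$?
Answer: $68$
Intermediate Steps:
$P = 4$
$V = 4$ ($V = \left(-3 + 1\right) \left(-2\right) = \left(-2\right) \left(-2\right) = 4$)
$v{\left(d \right)} = 1$ ($v{\left(d \right)} = 0 + 1 = 1$)
$S{\left(b \right)} = 0$
$S{\left(v{\left(P \right)} \right)} + 17 V = 0 + 17 \cdot 4 = 0 + 68 = 68$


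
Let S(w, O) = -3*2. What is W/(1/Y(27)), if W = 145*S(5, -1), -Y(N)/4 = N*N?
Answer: 2536920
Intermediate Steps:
S(w, O) = -6
Y(N) = -4*N² (Y(N) = -4*N*N = -4*N²)
W = -870 (W = 145*(-6) = -870)
W/(1/Y(27)) = -870*(-4*27²) = -870*(-4*729) = -870/(1/(-2916)) = -870/(-1/2916) = -870*(-2916) = 2536920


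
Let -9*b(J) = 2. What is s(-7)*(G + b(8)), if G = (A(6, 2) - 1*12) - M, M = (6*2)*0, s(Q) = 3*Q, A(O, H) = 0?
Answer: 770/3 ≈ 256.67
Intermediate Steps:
b(J) = -2/9 (b(J) = -⅑*2 = -2/9)
M = 0 (M = 12*0 = 0)
G = -12 (G = (0 - 1*12) - 1*0 = (0 - 12) + 0 = -12 + 0 = -12)
s(-7)*(G + b(8)) = (3*(-7))*(-12 - 2/9) = -21*(-110/9) = 770/3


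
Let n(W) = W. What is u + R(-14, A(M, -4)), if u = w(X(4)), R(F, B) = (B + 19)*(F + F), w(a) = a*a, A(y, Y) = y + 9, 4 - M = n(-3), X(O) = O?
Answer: -964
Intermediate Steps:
M = 7 (M = 4 - 1*(-3) = 4 + 3 = 7)
A(y, Y) = 9 + y
w(a) = a**2
R(F, B) = 2*F*(19 + B) (R(F, B) = (19 + B)*(2*F) = 2*F*(19 + B))
u = 16 (u = 4**2 = 16)
u + R(-14, A(M, -4)) = 16 + 2*(-14)*(19 + (9 + 7)) = 16 + 2*(-14)*(19 + 16) = 16 + 2*(-14)*35 = 16 - 980 = -964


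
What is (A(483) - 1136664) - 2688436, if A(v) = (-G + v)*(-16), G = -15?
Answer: -3833068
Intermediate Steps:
A(v) = -240 - 16*v (A(v) = (-1*(-15) + v)*(-16) = (15 + v)*(-16) = -240 - 16*v)
(A(483) - 1136664) - 2688436 = ((-240 - 16*483) - 1136664) - 2688436 = ((-240 - 7728) - 1136664) - 2688436 = (-7968 - 1136664) - 2688436 = -1144632 - 2688436 = -3833068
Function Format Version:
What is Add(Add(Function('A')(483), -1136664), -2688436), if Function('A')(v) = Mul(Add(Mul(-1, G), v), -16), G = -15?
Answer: -3833068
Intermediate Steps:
Function('A')(v) = Add(-240, Mul(-16, v)) (Function('A')(v) = Mul(Add(Mul(-1, -15), v), -16) = Mul(Add(15, v), -16) = Add(-240, Mul(-16, v)))
Add(Add(Function('A')(483), -1136664), -2688436) = Add(Add(Add(-240, Mul(-16, 483)), -1136664), -2688436) = Add(Add(Add(-240, -7728), -1136664), -2688436) = Add(Add(-7968, -1136664), -2688436) = Add(-1144632, -2688436) = -3833068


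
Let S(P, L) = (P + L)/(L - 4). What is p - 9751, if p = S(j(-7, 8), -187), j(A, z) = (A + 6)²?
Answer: -1862255/191 ≈ -9750.0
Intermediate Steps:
j(A, z) = (6 + A)²
S(P, L) = (L + P)/(-4 + L)
p = 186/191 (p = (-187 + (6 - 7)²)/(-4 - 187) = (-187 + (-1)²)/(-191) = -(-187 + 1)/191 = -1/191*(-186) = 186/191 ≈ 0.97382)
p - 9751 = 186/191 - 9751 = -1862255/191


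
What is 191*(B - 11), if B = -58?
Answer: -13179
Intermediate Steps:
191*(B - 11) = 191*(-58 - 11) = 191*(-69) = -13179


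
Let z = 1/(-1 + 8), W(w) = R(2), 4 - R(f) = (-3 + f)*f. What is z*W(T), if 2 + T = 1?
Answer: 6/7 ≈ 0.85714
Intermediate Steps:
R(f) = 4 - f*(-3 + f) (R(f) = 4 - (-3 + f)*f = 4 - f*(-3 + f))
T = -1 (T = -2 + 1 = -1)
W(w) = 6 (W(w) = 4 - 1*2² + 3*2 = 4 - 1*4 + 6 = 4 - 4 + 6 = 6)
z = ⅐ (z = 1/7 = ⅐ ≈ 0.14286)
z*W(T) = (⅐)*6 = 6/7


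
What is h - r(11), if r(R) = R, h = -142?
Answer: -153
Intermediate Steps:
h - r(11) = -142 - 1*11 = -142 - 11 = -153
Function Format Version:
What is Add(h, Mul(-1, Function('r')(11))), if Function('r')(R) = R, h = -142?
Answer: -153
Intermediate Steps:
Add(h, Mul(-1, Function('r')(11))) = Add(-142, Mul(-1, 11)) = Add(-142, -11) = -153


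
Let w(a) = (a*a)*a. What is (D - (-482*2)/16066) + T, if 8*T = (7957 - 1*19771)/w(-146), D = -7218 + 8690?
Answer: 147204802266483/99999153952 ≈ 1472.1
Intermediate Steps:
w(a) = a³ (w(a) = a²*a = a³)
D = 1472
T = 5907/12448544 (T = ((7957 - 1*19771)/((-146)³))/8 = ((7957 - 19771)/(-3112136))/8 = (-11814*(-1/3112136))/8 = (⅛)*(5907/1556068) = 5907/12448544 ≈ 0.00047451)
(D - (-482*2)/16066) + T = (1472 - (-482*2)/16066) + 5907/12448544 = (1472 - (-964)/16066) + 5907/12448544 = (1472 - 1*(-482/8033)) + 5907/12448544 = (1472 + 482/8033) + 5907/12448544 = 11825058/8033 + 5907/12448544 = 147204802266483/99999153952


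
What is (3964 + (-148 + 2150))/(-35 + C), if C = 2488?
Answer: 5966/2453 ≈ 2.4321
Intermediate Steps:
(3964 + (-148 + 2150))/(-35 + C) = (3964 + (-148 + 2150))/(-35 + 2488) = (3964 + 2002)/2453 = 5966*(1/2453) = 5966/2453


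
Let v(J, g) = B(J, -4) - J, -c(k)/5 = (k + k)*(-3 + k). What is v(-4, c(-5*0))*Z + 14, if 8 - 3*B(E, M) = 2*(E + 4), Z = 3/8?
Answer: 33/2 ≈ 16.500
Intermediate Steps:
c(k) = -10*k*(-3 + k) (c(k) = -5*(k + k)*(-3 + k) = -5*2*k*(-3 + k) = -10*k*(-3 + k))
Z = 3/8 (Z = 3*(⅛) = 3/8 ≈ 0.37500)
B(E, M) = -2*E/3 (B(E, M) = 8/3 - 2*(E + 4)/3 = 8/3 - 2*(4 + E)/3 = 8/3 - (8 + 2*E)/3 = 8/3 + (-8/3 - 2*E/3) = -2*E/3)
v(J, g) = -5*J/3 (v(J, g) = -2*J/3 - J = -5*J/3)
v(-4, c(-5*0))*Z + 14 = -5/3*(-4)*(3/8) + 14 = (20/3)*(3/8) + 14 = 5/2 + 14 = 33/2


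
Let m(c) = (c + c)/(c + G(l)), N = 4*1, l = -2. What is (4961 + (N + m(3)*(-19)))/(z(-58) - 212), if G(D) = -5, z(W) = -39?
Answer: -5022/251 ≈ -20.008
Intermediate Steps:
N = 4
m(c) = 2*c/(-5 + c) (m(c) = (c + c)/(c - 5) = (2*c)/(-5 + c) = 2*c/(-5 + c))
(4961 + (N + m(3)*(-19)))/(z(-58) - 212) = (4961 + (4 + (2*3/(-5 + 3))*(-19)))/(-39 - 212) = (4961 + (4 + (2*3/(-2))*(-19)))/(-251) = (4961 + (4 + (2*3*(-½))*(-19)))*(-1/251) = (4961 + (4 - 3*(-19)))*(-1/251) = (4961 + (4 + 57))*(-1/251) = (4961 + 61)*(-1/251) = 5022*(-1/251) = -5022/251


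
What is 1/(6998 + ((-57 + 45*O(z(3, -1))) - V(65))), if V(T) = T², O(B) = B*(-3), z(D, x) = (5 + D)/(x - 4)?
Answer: 1/2932 ≈ 0.00034106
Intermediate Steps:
z(D, x) = (5 + D)/(-4 + x)
O(B) = -3*B
1/(6998 + ((-57 + 45*O(z(3, -1))) - V(65))) = 1/(6998 + ((-57 + 45*(-3*(5 + 3)/(-4 - 1))) - 1*65²)) = 1/(6998 + ((-57 + 45*(-3*8/(-5))) - 1*4225)) = 1/(6998 + ((-57 + 45*(-(-3)*8/5)) - 4225)) = 1/(6998 + ((-57 + 45*(-3*(-8/5))) - 4225)) = 1/(6998 + ((-57 + 45*(24/5)) - 4225)) = 1/(6998 + ((-57 + 216) - 4225)) = 1/(6998 + (159 - 4225)) = 1/(6998 - 4066) = 1/2932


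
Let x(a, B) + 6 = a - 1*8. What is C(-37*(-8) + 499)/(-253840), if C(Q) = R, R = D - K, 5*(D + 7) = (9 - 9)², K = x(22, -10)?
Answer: 3/50768 ≈ 5.9092e-5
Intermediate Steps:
x(a, B) = -14 + a (x(a, B) = -6 + (a - 1*8) = -6 + (a - 8) = -6 + (-8 + a) = -14 + a)
K = 8 (K = -14 + 22 = 8)
D = -7 (D = -7 + (9 - 9)²/5 = -7 + (⅕)*0² = -7 + (⅕)*0 = -7 + 0 = -7)
R = -15 (R = -7 - 1*8 = -7 - 8 = -15)
C(Q) = -15
C(-37*(-8) + 499)/(-253840) = -15/(-253840) = -15*(-1/253840) = 3/50768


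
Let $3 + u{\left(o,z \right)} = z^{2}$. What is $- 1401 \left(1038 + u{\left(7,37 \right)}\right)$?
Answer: $-3368004$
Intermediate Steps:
$u{\left(o,z \right)} = -3 + z^{2}$
$- 1401 \left(1038 + u{\left(7,37 \right)}\right) = - 1401 \left(1038 - \left(3 - 37^{2}\right)\right) = - 1401 \left(1038 + \left(-3 + 1369\right)\right) = - 1401 \left(1038 + 1366\right) = \left(-1401\right) 2404 = -3368004$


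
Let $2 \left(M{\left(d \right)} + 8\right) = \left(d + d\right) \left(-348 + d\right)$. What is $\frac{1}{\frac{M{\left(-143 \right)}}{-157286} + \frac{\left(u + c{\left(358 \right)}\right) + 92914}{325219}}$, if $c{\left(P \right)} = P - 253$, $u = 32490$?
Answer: $- \frac{51152395634}{3091191321} \approx -16.548$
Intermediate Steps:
$c{\left(P \right)} = -253 + P$
$M{\left(d \right)} = -8 + d \left(-348 + d\right)$ ($M{\left(d \right)} = -8 + \frac{\left(d + d\right) \left(-348 + d\right)}{2} = -8 + \frac{2 d \left(-348 + d\right)}{2} = -8 + d \left(-348 + d\right)$)
$\frac{1}{\frac{M{\left(-143 \right)}}{-157286} + \frac{\left(u + c{\left(358 \right)}\right) + 92914}{325219}} = \frac{1}{\frac{-8 + \left(-143\right)^{2} - -49764}{-157286} + \frac{\left(32490 + \left(-253 + 358\right)\right) + 92914}{325219}} = \frac{1}{\left(-8 + 20449 + 49764\right) \left(- \frac{1}{157286}\right) + \left(\left(32490 + 105\right) + 92914\right) \frac{1}{325219}} = \frac{1}{70205 \left(- \frac{1}{157286}\right) + \left(32595 + 92914\right) \frac{1}{325219}} = \frac{1}{- \frac{70205}{157286} + 125509 \cdot \frac{1}{325219}} = \frac{1}{- \frac{70205}{157286} + \frac{125509}{325219}} = \frac{1}{- \frac{3091191321}{51152395634}} = - \frac{51152395634}{3091191321}$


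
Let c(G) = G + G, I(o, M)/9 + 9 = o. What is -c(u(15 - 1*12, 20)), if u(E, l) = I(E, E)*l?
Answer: 2160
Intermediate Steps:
I(o, M) = -81 + 9*o
u(E, l) = l*(-81 + 9*E) (u(E, l) = (-81 + 9*E)*l = l*(-81 + 9*E))
c(G) = 2*G
-c(u(15 - 1*12, 20)) = -2*9*20*(-9 + (15 - 1*12)) = -2*9*20*(-9 + (15 - 12)) = -2*9*20*(-9 + 3) = -2*9*20*(-6) = -2*(-1080) = -1*(-2160) = 2160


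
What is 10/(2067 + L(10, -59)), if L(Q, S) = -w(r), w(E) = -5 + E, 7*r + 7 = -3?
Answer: 35/7257 ≈ 0.0048229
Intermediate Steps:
r = -10/7 (r = -1 + (⅐)*(-3) = -1 - 3/7 = -10/7 ≈ -1.4286)
L(Q, S) = 45/7 (L(Q, S) = -(-5 - 10/7) = -1*(-45/7) = 45/7)
10/(2067 + L(10, -59)) = 10/(2067 + 45/7) = 10/(14514/7) = (7/14514)*10 = 35/7257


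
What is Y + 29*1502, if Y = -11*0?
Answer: 43558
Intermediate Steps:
Y = 0
Y + 29*1502 = 0 + 29*1502 = 0 + 43558 = 43558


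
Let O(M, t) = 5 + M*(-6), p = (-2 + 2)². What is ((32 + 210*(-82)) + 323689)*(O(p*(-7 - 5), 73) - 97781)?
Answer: -29968441776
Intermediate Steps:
p = 0 (p = 0² = 0)
O(M, t) = 5 - 6*M
((32 + 210*(-82)) + 323689)*(O(p*(-7 - 5), 73) - 97781) = ((32 + 210*(-82)) + 323689)*((5 - 0*(-7 - 5)) - 97781) = ((32 - 17220) + 323689)*((5 - 0*(-12)) - 97781) = (-17188 + 323689)*((5 - 6*0) - 97781) = 306501*((5 + 0) - 97781) = 306501*(5 - 97781) = 306501*(-97776) = -29968441776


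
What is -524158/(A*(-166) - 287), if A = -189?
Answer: -524158/31087 ≈ -16.861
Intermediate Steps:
-524158/(A*(-166) - 287) = -524158/(-189*(-166) - 287) = -524158/(31374 - 287) = -524158/31087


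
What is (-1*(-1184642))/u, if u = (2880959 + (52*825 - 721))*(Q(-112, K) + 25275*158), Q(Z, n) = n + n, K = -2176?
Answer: 592321/5830341974762 ≈ 1.0159e-7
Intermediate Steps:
Q(Z, n) = 2*n
u = 11660683949524 (u = (2880959 + (52*825 - 721))*(2*(-2176) + 25275*158) = (2880959 + (42900 - 721))*(-4352 + 3993450) = (2880959 + 42179)*3989098 = 2923138*3989098 = 11660683949524)
(-1*(-1184642))/u = -1*(-1184642)/11660683949524 = 1184642*(1/11660683949524) = 592321/5830341974762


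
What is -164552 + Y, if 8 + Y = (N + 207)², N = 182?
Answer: -13239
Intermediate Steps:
Y = 151313 (Y = -8 + (182 + 207)² = -8 + 389² = -8 + 151321 = 151313)
-164552 + Y = -164552 + 151313 = -13239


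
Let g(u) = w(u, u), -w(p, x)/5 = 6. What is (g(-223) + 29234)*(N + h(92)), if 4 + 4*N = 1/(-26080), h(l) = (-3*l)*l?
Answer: -19340332653061/26080 ≈ -7.4158e+8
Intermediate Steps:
h(l) = -3*l²
w(p, x) = -30 (w(p, x) = -5*6 = -30)
N = -104321/104320 (N = -1 + (¼)/(-26080) = -1 + (¼)*(-1/26080) = -1 - 1/104320 = -104321/104320 ≈ -1.0000)
g(u) = -30
(g(-223) + 29234)*(N + h(92)) = (-30 + 29234)*(-104321/104320 - 3*92²) = 29204*(-104321/104320 - 3*8464) = 29204*(-104321/104320 - 25392) = 29204*(-2648997761/104320) = -19340332653061/26080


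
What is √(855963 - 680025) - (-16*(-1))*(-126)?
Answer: 2016 + √175938 ≈ 2435.4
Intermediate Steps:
√(855963 - 680025) - (-16*(-1))*(-126) = √175938 - 16*(-126) = √175938 - 1*(-2016) = √175938 + 2016 = 2016 + √175938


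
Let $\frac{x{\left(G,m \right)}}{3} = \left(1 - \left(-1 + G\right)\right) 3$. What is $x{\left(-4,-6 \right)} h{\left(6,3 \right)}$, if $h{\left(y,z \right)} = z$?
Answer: $162$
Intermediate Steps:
$x{\left(G,m \right)} = 18 - 9 G$ ($x{\left(G,m \right)} = 3 \left(1 - \left(-1 + G\right)\right) 3 = 3 \left(2 - G\right) 3 = 3 \left(6 - 3 G\right) = 18 - 9 G$)
$x{\left(-4,-6 \right)} h{\left(6,3 \right)} = \left(18 - -36\right) 3 = \left(18 + 36\right) 3 = 54 \cdot 3 = 162$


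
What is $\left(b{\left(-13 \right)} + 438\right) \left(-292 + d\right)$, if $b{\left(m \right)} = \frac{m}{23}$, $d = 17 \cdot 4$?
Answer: $- \frac{2253664}{23} \approx -97985.0$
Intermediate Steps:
$d = 68$
$b{\left(m \right)} = \frac{m}{23}$ ($b{\left(m \right)} = m \frac{1}{23} = \frac{m}{23}$)
$\left(b{\left(-13 \right)} + 438\right) \left(-292 + d\right) = \left(\frac{1}{23} \left(-13\right) + 438\right) \left(-292 + 68\right) = \left(- \frac{13}{23} + 438\right) \left(-224\right) = \frac{10061}{23} \left(-224\right) = - \frac{2253664}{23}$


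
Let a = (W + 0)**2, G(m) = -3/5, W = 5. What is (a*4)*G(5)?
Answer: -60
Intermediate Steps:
G(m) = -3/5 (G(m) = -3*1/5 = -3/5)
a = 25 (a = (5 + 0)**2 = 5**2 = 25)
(a*4)*G(5) = (25*4)*(-3/5) = 100*(-3/5) = -60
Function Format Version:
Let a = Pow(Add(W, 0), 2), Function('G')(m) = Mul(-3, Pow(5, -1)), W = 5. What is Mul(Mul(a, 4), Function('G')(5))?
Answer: -60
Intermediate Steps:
Function('G')(m) = Rational(-3, 5) (Function('G')(m) = Mul(-3, Rational(1, 5)) = Rational(-3, 5))
a = 25 (a = Pow(Add(5, 0), 2) = Pow(5, 2) = 25)
Mul(Mul(a, 4), Function('G')(5)) = Mul(Mul(25, 4), Rational(-3, 5)) = Mul(100, Rational(-3, 5)) = -60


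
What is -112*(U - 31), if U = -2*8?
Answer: 5264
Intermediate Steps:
U = -16
-112*(U - 31) = -112*(-16 - 31) = -112*(-47) = 5264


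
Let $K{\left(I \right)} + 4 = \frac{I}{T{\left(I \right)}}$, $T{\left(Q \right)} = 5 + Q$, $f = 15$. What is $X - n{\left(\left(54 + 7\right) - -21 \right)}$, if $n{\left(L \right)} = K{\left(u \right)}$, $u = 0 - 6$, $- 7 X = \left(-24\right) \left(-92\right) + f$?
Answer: $- \frac{2237}{7} \approx -319.57$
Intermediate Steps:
$X = - \frac{2223}{7}$ ($X = - \frac{\left(-24\right) \left(-92\right) + 15}{7} = - \frac{2208 + 15}{7} = \left(- \frac{1}{7}\right) 2223 = - \frac{2223}{7} \approx -317.57$)
$u = -6$
$K{\left(I \right)} = -4 + \frac{I}{5 + I}$
$n{\left(L \right)} = 2$ ($n{\left(L \right)} = \frac{-20 - -18}{5 - 6} = \frac{-20 + 18}{-1} = \left(-1\right) \left(-2\right) = 2$)
$X - n{\left(\left(54 + 7\right) - -21 \right)} = - \frac{2223}{7} - 2 = - \frac{2237}{7}$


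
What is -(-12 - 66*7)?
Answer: 474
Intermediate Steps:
-(-12 - 66*7) = -(-12 - 33*14) = -(-12 - 462) = -1*(-474) = 474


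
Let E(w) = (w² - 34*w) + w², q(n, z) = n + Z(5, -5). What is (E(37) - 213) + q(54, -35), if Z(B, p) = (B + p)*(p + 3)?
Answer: 1321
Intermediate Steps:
Z(B, p) = (3 + p)*(B + p) (Z(B, p) = (B + p)*(3 + p) = (3 + p)*(B + p))
q(n, z) = n (q(n, z) = n + ((-5)² + 3*5 + 3*(-5) + 5*(-5)) = n + (25 + 15 - 15 - 25) = n + 0 = n)
E(w) = -34*w + 2*w²
(E(37) - 213) + q(54, -35) = (2*37*(-17 + 37) - 213) + 54 = (2*37*20 - 213) + 54 = (1480 - 213) + 54 = 1267 + 54 = 1321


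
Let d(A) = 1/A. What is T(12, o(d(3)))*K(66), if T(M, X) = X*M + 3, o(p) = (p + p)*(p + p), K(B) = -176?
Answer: -4400/3 ≈ -1466.7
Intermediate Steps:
o(p) = 4*p² (o(p) = (2*p)*(2*p) = 4*p²)
T(M, X) = 3 + M*X (T(M, X) = M*X + 3 = 3 + M*X)
T(12, o(d(3)))*K(66) = (3 + 12*(4*(1/3)²))*(-176) = (3 + 12*(4*(⅓)²))*(-176) = (3 + 12*(4*(⅑)))*(-176) = (3 + 12*(4/9))*(-176) = (3 + 16/3)*(-176) = (25/3)*(-176) = -4400/3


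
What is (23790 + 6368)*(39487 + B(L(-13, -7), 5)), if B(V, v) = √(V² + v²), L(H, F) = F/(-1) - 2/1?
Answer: 1190848946 + 150790*√2 ≈ 1.1911e+9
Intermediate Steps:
L(H, F) = -2 - F (L(H, F) = F*(-1) - 2*1 = -F - 2 = -2 - F)
(23790 + 6368)*(39487 + B(L(-13, -7), 5)) = (23790 + 6368)*(39487 + √((-2 - 1*(-7))² + 5²)) = 30158*(39487 + √((-2 + 7)² + 25)) = 30158*(39487 + √(5² + 25)) = 30158*(39487 + √(25 + 25)) = 30158*(39487 + √50) = 30158*(39487 + 5*√2) = 1190848946 + 150790*√2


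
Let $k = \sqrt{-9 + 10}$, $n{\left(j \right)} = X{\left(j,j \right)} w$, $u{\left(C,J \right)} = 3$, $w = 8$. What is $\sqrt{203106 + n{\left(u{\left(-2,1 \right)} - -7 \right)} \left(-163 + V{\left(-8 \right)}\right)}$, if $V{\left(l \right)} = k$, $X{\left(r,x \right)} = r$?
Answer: $\sqrt{190146} \approx 436.06$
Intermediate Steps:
$n{\left(j \right)} = 8 j$ ($n{\left(j \right)} = j 8 = 8 j$)
$k = 1$ ($k = \sqrt{1} = 1$)
$V{\left(l \right)} = 1$
$\sqrt{203106 + n{\left(u{\left(-2,1 \right)} - -7 \right)} \left(-163 + V{\left(-8 \right)}\right)} = \sqrt{203106 + 8 \left(3 - -7\right) \left(-163 + 1\right)} = \sqrt{203106 + 8 \left(3 + 7\right) \left(-162\right)} = \sqrt{203106 + 8 \cdot 10 \left(-162\right)} = \sqrt{203106 + 80 \left(-162\right)} = \sqrt{203106 - 12960} = \sqrt{190146}$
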